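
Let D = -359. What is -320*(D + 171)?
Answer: 60160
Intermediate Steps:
-320*(D + 171) = -320*(-359 + 171) = -320*(-188) = -1*(-60160) = 60160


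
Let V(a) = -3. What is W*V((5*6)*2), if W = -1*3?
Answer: 9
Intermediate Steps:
W = -3
W*V((5*6)*2) = -3*(-3) = 9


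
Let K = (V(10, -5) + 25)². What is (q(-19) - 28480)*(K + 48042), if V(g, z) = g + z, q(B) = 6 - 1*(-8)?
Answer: -1393182972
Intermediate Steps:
q(B) = 14 (q(B) = 6 + 8 = 14)
K = 900 (K = ((10 - 5) + 25)² = (5 + 25)² = 30² = 900)
(q(-19) - 28480)*(K + 48042) = (14 - 28480)*(900 + 48042) = -28466*48942 = -1393182972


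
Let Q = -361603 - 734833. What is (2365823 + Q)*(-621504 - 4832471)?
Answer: -6923204963325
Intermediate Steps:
Q = -1096436
(2365823 + Q)*(-621504 - 4832471) = (2365823 - 1096436)*(-621504 - 4832471) = 1269387*(-5453975) = -6923204963325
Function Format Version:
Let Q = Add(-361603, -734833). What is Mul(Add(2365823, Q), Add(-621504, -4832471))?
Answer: -6923204963325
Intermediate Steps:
Q = -1096436
Mul(Add(2365823, Q), Add(-621504, -4832471)) = Mul(Add(2365823, -1096436), Add(-621504, -4832471)) = Mul(1269387, -5453975) = -6923204963325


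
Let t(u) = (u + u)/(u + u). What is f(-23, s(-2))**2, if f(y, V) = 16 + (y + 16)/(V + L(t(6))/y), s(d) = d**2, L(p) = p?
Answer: 34225/169 ≈ 202.51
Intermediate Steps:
t(u) = 1 (t(u) = (2*u)/((2*u)) = (2*u)*(1/(2*u)) = 1)
f(y, V) = 16 + (16 + y)/(V + 1/y) (f(y, V) = 16 + (y + 16)/(V + 1/y) = 16 + (16 + y)/(V + 1/y))
f(-23, s(-2))**2 = ((16 + (-23)**2 + 16*(-23) + 16*(-2)**2*(-23))/(1 + (-2)**2*(-23)))**2 = ((16 + 529 - 368 + 16*4*(-23))/(1 + 4*(-23)))**2 = ((16 + 529 - 368 - 1472)/(1 - 92))**2 = (-1295/(-91))**2 = (-1/91*(-1295))**2 = (185/13)**2 = 34225/169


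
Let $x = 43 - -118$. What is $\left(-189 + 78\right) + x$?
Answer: $50$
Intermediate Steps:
$x = 161$ ($x = 43 + 118 = 161$)
$\left(-189 + 78\right) + x = \left(-189 + 78\right) + 161 = -111 + 161 = 50$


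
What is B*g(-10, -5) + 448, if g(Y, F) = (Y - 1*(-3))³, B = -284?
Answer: 97860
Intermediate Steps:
g(Y, F) = (3 + Y)³ (g(Y, F) = (Y + 3)³ = (3 + Y)³)
B*g(-10, -5) + 448 = -284*(3 - 10)³ + 448 = -284*(-7)³ + 448 = -284*(-343) + 448 = 97412 + 448 = 97860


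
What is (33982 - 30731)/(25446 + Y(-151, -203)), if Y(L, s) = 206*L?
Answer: -3251/5660 ≈ -0.57438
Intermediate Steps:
(33982 - 30731)/(25446 + Y(-151, -203)) = (33982 - 30731)/(25446 + 206*(-151)) = 3251/(25446 - 31106) = 3251/(-5660) = 3251*(-1/5660) = -3251/5660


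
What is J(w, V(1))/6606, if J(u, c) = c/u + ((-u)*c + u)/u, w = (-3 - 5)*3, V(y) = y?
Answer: -1/158544 ≈ -6.3074e-6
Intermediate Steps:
w = -24 (w = -8*3 = -24)
J(u, c) = c/u + (u - c*u)/u (J(u, c) = c/u + (-c*u + u)/u = c/u + (u - c*u)/u)
J(w, V(1))/6606 = (1 - 1*1 + 1/(-24))/6606 = (1 - 1 + 1*(-1/24))*(1/6606) = (1 - 1 - 1/24)*(1/6606) = -1/24*1/6606 = -1/158544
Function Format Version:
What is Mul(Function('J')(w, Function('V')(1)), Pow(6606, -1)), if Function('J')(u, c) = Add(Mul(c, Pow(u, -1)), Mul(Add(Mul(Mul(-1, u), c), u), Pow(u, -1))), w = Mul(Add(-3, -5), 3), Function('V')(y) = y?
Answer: Rational(-1, 158544) ≈ -6.3074e-6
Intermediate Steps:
w = -24 (w = Mul(-8, 3) = -24)
Function('J')(u, c) = Add(Mul(c, Pow(u, -1)), Mul(Pow(u, -1), Add(u, Mul(-1, c, u)))) (Function('J')(u, c) = Add(Mul(c, Pow(u, -1)), Mul(Add(Mul(-1, c, u), u), Pow(u, -1))) = Add(Mul(c, Pow(u, -1)), Mul(Add(u, Mul(-1, c, u)), Pow(u, -1))) = Add(Mul(c, Pow(u, -1)), Mul(Pow(u, -1), Add(u, Mul(-1, c, u)))))
Mul(Function('J')(w, Function('V')(1)), Pow(6606, -1)) = Mul(Add(1, Mul(-1, 1), Mul(1, Pow(-24, -1))), Pow(6606, -1)) = Mul(Add(1, -1, Mul(1, Rational(-1, 24))), Rational(1, 6606)) = Mul(Add(1, -1, Rational(-1, 24)), Rational(1, 6606)) = Mul(Rational(-1, 24), Rational(1, 6606)) = Rational(-1, 158544)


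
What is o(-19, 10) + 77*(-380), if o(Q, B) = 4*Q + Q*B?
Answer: -29526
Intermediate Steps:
o(Q, B) = 4*Q + B*Q
o(-19, 10) + 77*(-380) = -19*(4 + 10) + 77*(-380) = -19*14 - 29260 = -266 - 29260 = -29526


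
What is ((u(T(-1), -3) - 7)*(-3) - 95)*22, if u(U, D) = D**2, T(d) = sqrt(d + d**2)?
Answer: -2222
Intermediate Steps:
((u(T(-1), -3) - 7)*(-3) - 95)*22 = (((-3)**2 - 7)*(-3) - 95)*22 = ((9 - 7)*(-3) - 95)*22 = (2*(-3) - 95)*22 = (-6 - 95)*22 = -101*22 = -2222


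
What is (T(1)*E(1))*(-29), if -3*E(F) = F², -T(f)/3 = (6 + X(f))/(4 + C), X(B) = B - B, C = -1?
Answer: -58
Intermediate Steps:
X(B) = 0
T(f) = -6 (T(f) = -3*(6 + 0)/(4 - 1) = -18/3 = -3*2 = -6)
E(F) = -F²/3
(T(1)*E(1))*(-29) = -(-2)*1²*(-29) = -(-2)*(-29) = -6*(-⅓)*(-29) = 2*(-29) = -58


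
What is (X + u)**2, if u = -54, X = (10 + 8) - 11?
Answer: 2209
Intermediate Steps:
X = 7 (X = 18 - 11 = 7)
(X + u)**2 = (7 - 54)**2 = (-47)**2 = 2209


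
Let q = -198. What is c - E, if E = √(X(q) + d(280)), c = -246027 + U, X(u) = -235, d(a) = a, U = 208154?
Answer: -37873 - 3*√5 ≈ -37880.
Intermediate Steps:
c = -37873 (c = -246027 + 208154 = -37873)
E = 3*√5 (E = √(-235 + 280) = √45 = 3*√5 ≈ 6.7082)
c - E = -37873 - 3*√5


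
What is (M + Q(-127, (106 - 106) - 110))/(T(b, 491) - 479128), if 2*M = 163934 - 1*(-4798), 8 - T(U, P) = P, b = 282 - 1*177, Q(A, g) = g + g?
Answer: -84146/479611 ≈ -0.17545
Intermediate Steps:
Q(A, g) = 2*g
b = 105 (b = 282 - 177 = 105)
T(U, P) = 8 - P
M = 84366 (M = (163934 - 1*(-4798))/2 = (163934 + 4798)/2 = (½)*168732 = 84366)
(M + Q(-127, (106 - 106) - 110))/(T(b, 491) - 479128) = (84366 + 2*((106 - 106) - 110))/((8 - 1*491) - 479128) = (84366 + 2*(0 - 110))/((8 - 491) - 479128) = (84366 + 2*(-110))/(-483 - 479128) = (84366 - 220)/(-479611) = 84146*(-1/479611) = -84146/479611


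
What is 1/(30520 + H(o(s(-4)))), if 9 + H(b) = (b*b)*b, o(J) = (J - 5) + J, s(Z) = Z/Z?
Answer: 1/30484 ≈ 3.2804e-5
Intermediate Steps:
s(Z) = 1
o(J) = -5 + 2*J (o(J) = (-5 + J) + J = -5 + 2*J)
H(b) = -9 + b**3 (H(b) = -9 + (b*b)*b = -9 + b**2*b = -9 + b**3)
1/(30520 + H(o(s(-4)))) = 1/(30520 + (-9 + (-5 + 2*1)**3)) = 1/(30520 + (-9 + (-5 + 2)**3)) = 1/(30520 + (-9 + (-3)**3)) = 1/(30520 + (-9 - 27)) = 1/(30520 - 36) = 1/30484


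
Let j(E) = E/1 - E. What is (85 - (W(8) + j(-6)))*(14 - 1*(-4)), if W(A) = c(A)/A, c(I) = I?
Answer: 1512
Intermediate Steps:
W(A) = 1 (W(A) = A/A = 1)
j(E) = 0 (j(E) = E*1 - E = E - E = 0)
(85 - (W(8) + j(-6)))*(14 - 1*(-4)) = (85 - (1 + 0))*(14 - 1*(-4)) = (85 - 1*1)*(14 + 4) = (85 - 1)*18 = 84*18 = 1512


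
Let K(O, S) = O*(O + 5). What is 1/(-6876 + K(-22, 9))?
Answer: -1/6502 ≈ -0.00015380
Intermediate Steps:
K(O, S) = O*(5 + O)
1/(-6876 + K(-22, 9)) = 1/(-6876 - 22*(5 - 22)) = 1/(-6876 - 22*(-17)) = 1/(-6876 + 374) = 1/(-6502) = -1/6502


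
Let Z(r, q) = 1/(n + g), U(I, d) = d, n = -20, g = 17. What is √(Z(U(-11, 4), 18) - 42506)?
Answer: I*√382557/3 ≈ 206.17*I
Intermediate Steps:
Z(r, q) = -⅓ (Z(r, q) = 1/(-20 + 17) = 1/(-3) = -⅓)
√(Z(U(-11, 4), 18) - 42506) = √(-⅓ - 42506) = √(-127519/3) = I*√382557/3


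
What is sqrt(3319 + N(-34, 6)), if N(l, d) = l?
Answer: 3*sqrt(365) ≈ 57.315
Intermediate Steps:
sqrt(3319 + N(-34, 6)) = sqrt(3319 - 34) = sqrt(3285) = 3*sqrt(365)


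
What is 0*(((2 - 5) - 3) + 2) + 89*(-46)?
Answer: -4094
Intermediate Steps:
0*(((2 - 5) - 3) + 2) + 89*(-46) = 0*((-3 - 3) + 2) - 4094 = 0*(-6 + 2) - 4094 = 0*(-4) - 4094 = 0 - 4094 = -4094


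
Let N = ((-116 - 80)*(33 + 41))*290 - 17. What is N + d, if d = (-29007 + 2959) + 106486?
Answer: -4125739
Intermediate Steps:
N = -4206177 (N = -196*74*290 - 17 = -14504*290 - 17 = -4206160 - 17 = -4206177)
d = 80438 (d = -26048 + 106486 = 80438)
N + d = -4206177 + 80438 = -4125739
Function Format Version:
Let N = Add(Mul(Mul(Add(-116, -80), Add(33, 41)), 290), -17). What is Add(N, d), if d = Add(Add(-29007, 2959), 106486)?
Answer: -4125739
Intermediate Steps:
N = -4206177 (N = Add(Mul(Mul(-196, 74), 290), -17) = Add(Mul(-14504, 290), -17) = Add(-4206160, -17) = -4206177)
d = 80438 (d = Add(-26048, 106486) = 80438)
Add(N, d) = Add(-4206177, 80438) = -4125739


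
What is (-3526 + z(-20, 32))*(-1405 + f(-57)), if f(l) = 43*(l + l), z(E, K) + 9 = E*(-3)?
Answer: 21916825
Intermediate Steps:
z(E, K) = -9 - 3*E (z(E, K) = -9 + E*(-3) = -9 - 3*E)
f(l) = 86*l (f(l) = 43*(2*l) = 86*l)
(-3526 + z(-20, 32))*(-1405 + f(-57)) = (-3526 + (-9 - 3*(-20)))*(-1405 + 86*(-57)) = (-3526 + (-9 + 60))*(-1405 - 4902) = (-3526 + 51)*(-6307) = -3475*(-6307) = 21916825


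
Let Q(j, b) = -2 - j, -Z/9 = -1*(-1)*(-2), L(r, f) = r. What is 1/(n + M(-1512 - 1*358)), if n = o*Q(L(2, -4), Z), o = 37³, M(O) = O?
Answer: -1/204482 ≈ -4.8904e-6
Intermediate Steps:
Z = 18 (Z = -9*(-1*(-1))*(-2) = -9*(-2) = 18)
o = 50653
n = -202612 (n = 50653*(-2 - 1*2) = 50653*(-2 - 2) = 50653*(-4) = -202612)
1/(n + M(-1512 - 1*358)) = 1/(-202612 + (-1512 - 1*358)) = 1/(-202612 + (-1512 - 358)) = 1/(-202612 - 1870) = 1/(-204482) = -1/204482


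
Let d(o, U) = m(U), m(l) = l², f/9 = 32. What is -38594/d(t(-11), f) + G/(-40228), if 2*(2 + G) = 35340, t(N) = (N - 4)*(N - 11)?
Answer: -377251753/417083904 ≈ -0.90450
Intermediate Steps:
f = 288 (f = 9*32 = 288)
t(N) = (-11 + N)*(-4 + N) (t(N) = (-4 + N)*(-11 + N) = (-11 + N)*(-4 + N))
G = 17668 (G = -2 + (½)*35340 = -2 + 17670 = 17668)
d(o, U) = U²
-38594/d(t(-11), f) + G/(-40228) = -38594/(288²) + 17668/(-40228) = -38594/82944 + 17668*(-1/40228) = -38594*1/82944 - 4417/10057 = -19297/41472 - 4417/10057 = -377251753/417083904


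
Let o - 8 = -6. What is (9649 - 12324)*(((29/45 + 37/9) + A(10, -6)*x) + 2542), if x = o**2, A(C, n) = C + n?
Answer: -61698340/9 ≈ -6.8554e+6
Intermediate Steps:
o = 2 (o = 8 - 6 = 2)
x = 4 (x = 2**2 = 4)
(9649 - 12324)*(((29/45 + 37/9) + A(10, -6)*x) + 2542) = (9649 - 12324)*(((29/45 + 37/9) + (10 - 6)*4) + 2542) = -2675*(((29*(1/45) + 37*(1/9)) + 4*4) + 2542) = -2675*(((29/45 + 37/9) + 16) + 2542) = -2675*((214/45 + 16) + 2542) = -2675*(934/45 + 2542) = -2675*115324/45 = -61698340/9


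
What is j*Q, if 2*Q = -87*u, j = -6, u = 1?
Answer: 261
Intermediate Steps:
Q = -87/2 (Q = (-87*1)/2 = (½)*(-87) = -87/2 ≈ -43.500)
j*Q = -6*(-87/2) = 261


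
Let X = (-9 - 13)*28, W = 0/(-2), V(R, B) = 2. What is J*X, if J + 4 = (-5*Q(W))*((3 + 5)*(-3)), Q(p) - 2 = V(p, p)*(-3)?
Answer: 298144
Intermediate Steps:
W = 0 (W = 0*(-½) = 0)
Q(p) = -4 (Q(p) = 2 + 2*(-3) = 2 - 6 = -4)
X = -616 (X = -22*28 = -616)
J = -484 (J = -4 + (-5*(-4))*((3 + 5)*(-3)) = -4 + 20*(8*(-3)) = -4 + 20*(-24) = -4 - 480 = -484)
J*X = -484*(-616) = 298144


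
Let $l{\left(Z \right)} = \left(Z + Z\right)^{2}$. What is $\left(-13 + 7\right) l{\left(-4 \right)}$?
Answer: $-384$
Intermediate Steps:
$l{\left(Z \right)} = 4 Z^{2}$ ($l{\left(Z \right)} = \left(2 Z\right)^{2} = 4 Z^{2}$)
$\left(-13 + 7\right) l{\left(-4 \right)} = \left(-13 + 7\right) 4 \left(-4\right)^{2} = - 6 \cdot 4 \cdot 16 = \left(-6\right) 64 = -384$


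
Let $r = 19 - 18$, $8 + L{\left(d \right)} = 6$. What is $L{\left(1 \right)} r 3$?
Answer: $-6$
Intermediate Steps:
$L{\left(d \right)} = -2$ ($L{\left(d \right)} = -8 + 6 = -2$)
$r = 1$
$L{\left(1 \right)} r 3 = \left(-2\right) 1 \cdot 3 = \left(-2\right) 3 = -6$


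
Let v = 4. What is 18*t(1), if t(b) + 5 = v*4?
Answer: 198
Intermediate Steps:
t(b) = 11 (t(b) = -5 + 4*4 = -5 + 16 = 11)
18*t(1) = 18*11 = 198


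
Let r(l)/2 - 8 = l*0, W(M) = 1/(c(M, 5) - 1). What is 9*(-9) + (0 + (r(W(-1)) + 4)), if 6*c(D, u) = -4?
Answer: -61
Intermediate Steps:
c(D, u) = -2/3 (c(D, u) = (1/6)*(-4) = -2/3)
W(M) = -3/5 (W(M) = 1/(-2/3 - 1) = 1/(-5/3) = -3/5)
r(l) = 16 (r(l) = 16 + 2*(l*0) = 16 + 2*0 = 16 + 0 = 16)
9*(-9) + (0 + (r(W(-1)) + 4)) = 9*(-9) + (0 + (16 + 4)) = -81 + (0 + 20) = -81 + 20 = -61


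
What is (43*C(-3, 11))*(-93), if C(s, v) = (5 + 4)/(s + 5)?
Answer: -35991/2 ≈ -17996.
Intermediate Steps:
C(s, v) = 9/(5 + s)
(43*C(-3, 11))*(-93) = (43*(9/(5 - 3)))*(-93) = (43*(9/2))*(-93) = (387/2)*(-93) = -35991/2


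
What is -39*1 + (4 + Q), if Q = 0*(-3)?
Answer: -35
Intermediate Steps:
Q = 0
-39*1 + (4 + Q) = -39*1 + (4 + 0) = -39 + 4 = -35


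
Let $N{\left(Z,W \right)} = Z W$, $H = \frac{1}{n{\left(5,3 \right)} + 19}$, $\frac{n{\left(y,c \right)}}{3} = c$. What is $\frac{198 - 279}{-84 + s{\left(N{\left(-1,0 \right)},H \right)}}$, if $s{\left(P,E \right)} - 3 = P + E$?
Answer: $\frac{2268}{2267} \approx 1.0004$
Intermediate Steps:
$n{\left(y,c \right)} = 3 c$
$H = \frac{1}{28}$ ($H = \frac{1}{3 \cdot 3 + 19} = \frac{1}{9 + 19} = \frac{1}{28} \approx 0.035714$)
$N{\left(Z,W \right)} = W Z$
$s{\left(P,E \right)} = 3 + E + P$ ($s{\left(P,E \right)} = 3 + \left(P + E\right) = 3 + \left(E + P\right) = 3 + E + P$)
$\frac{198 - 279}{-84 + s{\left(N{\left(-1,0 \right)},H \right)}} = \frac{198 - 279}{-84 + \left(3 + \frac{1}{28} + 0 \left(-1\right)\right)} = - \frac{81}{-84 + \left(3 + \frac{1}{28} + 0\right)} = - \frac{81}{-84 + \frac{85}{28}} = - \frac{81}{- \frac{2267}{28}} = \left(-81\right) \left(- \frac{28}{2267}\right) = \frac{2268}{2267}$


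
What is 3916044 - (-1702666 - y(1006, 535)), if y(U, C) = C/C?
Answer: 5618711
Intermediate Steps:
y(U, C) = 1
3916044 - (-1702666 - y(1006, 535)) = 3916044 - (-1702666 - 1*1) = 3916044 - (-1702666 - 1) = 3916044 - 1*(-1702667) = 3916044 + 1702667 = 5618711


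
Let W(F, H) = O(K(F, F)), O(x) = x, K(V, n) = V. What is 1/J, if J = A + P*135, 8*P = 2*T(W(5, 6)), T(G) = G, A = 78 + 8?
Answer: 4/1019 ≈ 0.0039254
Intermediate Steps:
A = 86
W(F, H) = F
P = 5/4 (P = (2*5)/8 = (1/8)*10 = 5/4 ≈ 1.2500)
J = 1019/4 (J = 86 + (5/4)*135 = 86 + 675/4 = 1019/4 ≈ 254.75)
1/J = 1/(1019/4) = 4/1019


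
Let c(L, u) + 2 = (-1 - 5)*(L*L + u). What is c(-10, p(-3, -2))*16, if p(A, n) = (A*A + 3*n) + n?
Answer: -9728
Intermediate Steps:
p(A, n) = A² + 4*n (p(A, n) = (A² + 3*n) + n = A² + 4*n)
c(L, u) = -2 - 6*u - 6*L² (c(L, u) = -2 + (-1 - 5)*(L*L + u) = -2 - 6*(L² + u) = -2 - 6*(u + L²) = -2 + (-6*u - 6*L²) = -2 - 6*u - 6*L²)
c(-10, p(-3, -2))*16 = (-2 - 6*((-3)² + 4*(-2)) - 6*(-10)²)*16 = (-2 - 6*(9 - 8) - 6*100)*16 = (-2 - 6*1 - 600)*16 = (-2 - 6 - 600)*16 = -608*16 = -9728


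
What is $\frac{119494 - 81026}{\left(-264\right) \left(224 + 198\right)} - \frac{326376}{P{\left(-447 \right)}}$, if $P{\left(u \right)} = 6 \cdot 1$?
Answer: $- \frac{1515047009}{27852} \approx -54396.0$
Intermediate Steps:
$P{\left(u \right)} = 6$
$\frac{119494 - 81026}{\left(-264\right) \left(224 + 198\right)} - \frac{326376}{P{\left(-447 \right)}} = \frac{119494 - 81026}{\left(-264\right) \left(224 + 198\right)} - \frac{326376}{6} = \frac{38468}{\left(-264\right) 422} - 54396 = \frac{38468}{-111408} - 54396 = 38468 \left(- \frac{1}{111408}\right) - 54396 = - \frac{9617}{27852} - 54396 = - \frac{1515047009}{27852}$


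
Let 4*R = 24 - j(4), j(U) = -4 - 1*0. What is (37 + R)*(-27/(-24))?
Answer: 99/2 ≈ 49.500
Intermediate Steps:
j(U) = -4 (j(U) = -4 + 0 = -4)
R = 7 (R = (24 - 1*(-4))/4 = (24 + 4)/4 = (1/4)*28 = 7)
(37 + R)*(-27/(-24)) = (37 + 7)*(-27/(-24)) = 44*(-27*(-1/24)) = 44*(9/8) = 99/2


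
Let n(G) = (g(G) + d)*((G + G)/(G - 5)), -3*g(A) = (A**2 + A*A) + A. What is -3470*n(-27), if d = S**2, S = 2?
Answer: 22157685/8 ≈ 2.7697e+6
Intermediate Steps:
g(A) = -2*A**2/3 - A/3 (g(A) = -((A**2 + A*A) + A)/3 = -((A**2 + A**2) + A)/3 = -(2*A**2 + A)/3 = -(A + 2*A**2)/3 = -2*A**2/3 - A/3)
d = 4 (d = 2**2 = 4)
n(G) = 2*G*(4 - G*(1 + 2*G)/3)/(-5 + G) (n(G) = (-G*(1 + 2*G)/3 + 4)*((G + G)/(G - 5)) = (4 - G*(1 + 2*G)/3)*((2*G)/(-5 + G)) = (4 - G*(1 + 2*G)/3)*(2*G/(-5 + G)) = 2*G*(4 - G*(1 + 2*G)/3)/(-5 + G))
-3470*n(-27) = -6940*(-27)*(12 - 1*(-27) - 2*(-27)**2)/(3*(-5 - 27)) = -6940*(-27)*(12 + 27 - 2*729)/(3*(-32)) = -6940*(-27)*(-1)*(12 + 27 - 1458)/(3*32) = -6940*(-27)*(-1)*(-1419)/(3*32) = -3470*(-12771/16) = 22157685/8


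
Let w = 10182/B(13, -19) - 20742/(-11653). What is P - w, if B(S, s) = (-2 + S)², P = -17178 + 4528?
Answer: -17957825078/1410013 ≈ -12736.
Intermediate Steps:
P = -12650
w = 121160628/1410013 (w = 10182/((-2 + 13)²) - 20742/(-11653) = 10182/(11²) - 20742*(-1/11653) = 10182/121 + 20742/11653 = 121160628/1410013 ≈ 85.929)
P - w = -12650 - 1*121160628/1410013 = -12650 - 121160628/1410013 = -17957825078/1410013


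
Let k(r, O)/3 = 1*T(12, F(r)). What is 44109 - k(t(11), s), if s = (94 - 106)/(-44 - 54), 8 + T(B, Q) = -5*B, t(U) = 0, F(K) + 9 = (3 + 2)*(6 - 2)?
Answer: 44313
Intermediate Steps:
F(K) = 11 (F(K) = -9 + (3 + 2)*(6 - 2) = -9 + 5*4 = -9 + 20 = 11)
T(B, Q) = -8 - 5*B
s = 6/49 (s = -12/(-98) = -12*(-1/98) = 6/49 ≈ 0.12245)
k(r, O) = -204 (k(r, O) = 3*(1*(-8 - 5*12)) = 3*(1*(-8 - 60)) = 3*(1*(-68)) = 3*(-68) = -204)
44109 - k(t(11), s) = 44109 - 1*(-204) = 44109 + 204 = 44313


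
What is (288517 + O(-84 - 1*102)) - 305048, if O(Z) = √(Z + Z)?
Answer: -16531 + 2*I*√93 ≈ -16531.0 + 19.287*I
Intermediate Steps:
O(Z) = √2*√Z (O(Z) = √(2*Z) = √2*√Z)
(288517 + O(-84 - 1*102)) - 305048 = (288517 + √2*√(-84 - 1*102)) - 305048 = (288517 + √2*√(-84 - 102)) - 305048 = (288517 + √2*√(-186)) - 305048 = (288517 + √2*(I*√186)) - 305048 = (288517 + 2*I*√93) - 305048 = -16531 + 2*I*√93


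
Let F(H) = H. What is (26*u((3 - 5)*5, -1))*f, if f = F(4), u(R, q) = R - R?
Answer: 0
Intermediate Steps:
u(R, q) = 0
f = 4
(26*u((3 - 5)*5, -1))*f = (26*0)*4 = 0*4 = 0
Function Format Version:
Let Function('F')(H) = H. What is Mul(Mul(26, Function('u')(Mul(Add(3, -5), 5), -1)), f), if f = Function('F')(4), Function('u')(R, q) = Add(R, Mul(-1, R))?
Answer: 0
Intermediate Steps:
Function('u')(R, q) = 0
f = 4
Mul(Mul(26, Function('u')(Mul(Add(3, -5), 5), -1)), f) = Mul(Mul(26, 0), 4) = Mul(0, 4) = 0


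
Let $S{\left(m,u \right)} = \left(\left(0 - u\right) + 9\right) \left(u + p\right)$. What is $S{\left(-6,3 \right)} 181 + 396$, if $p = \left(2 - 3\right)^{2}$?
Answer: $4740$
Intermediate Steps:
$p = 1$ ($p = \left(-1\right)^{2} = 1$)
$S{\left(m,u \right)} = \left(1 + u\right) \left(9 - u\right)$ ($S{\left(m,u \right)} = \left(\left(0 - u\right) + 9\right) \left(u + 1\right) = \left(- u + 9\right) \left(1 + u\right) = \left(9 - u\right) \left(1 + u\right) = \left(1 + u\right) \left(9 - u\right)$)
$S{\left(-6,3 \right)} 181 + 396 = \left(9 - 3^{2} + 8 \cdot 3\right) 181 + 396 = \left(9 - 9 + 24\right) 181 + 396 = 24 \cdot 181 + 396 = 4344 + 396 = 4740$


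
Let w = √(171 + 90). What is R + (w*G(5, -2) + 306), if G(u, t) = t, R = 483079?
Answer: 483385 - 6*√29 ≈ 4.8335e+5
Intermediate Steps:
w = 3*√29 (w = √261 = 3*√29 ≈ 16.155)
R + (w*G(5, -2) + 306) = 483079 + ((3*√29)*(-2) + 306) = 483079 + (-6*√29 + 306) = 483079 + (306 - 6*√29) = 483385 - 6*√29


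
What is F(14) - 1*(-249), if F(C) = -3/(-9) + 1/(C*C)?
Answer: 146611/588 ≈ 249.34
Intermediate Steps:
F(C) = ⅓ + C⁻² (F(C) = -3*(-⅑) + C⁻² = ⅓ + C⁻²)
F(14) - 1*(-249) = (⅓ + 14⁻²) - 1*(-249) = (⅓ + 1/196) + 249 = 199/588 + 249 = 146611/588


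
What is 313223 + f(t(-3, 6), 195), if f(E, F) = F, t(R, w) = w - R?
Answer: 313418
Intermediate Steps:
313223 + f(t(-3, 6), 195) = 313223 + 195 = 313418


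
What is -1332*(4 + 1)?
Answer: -6660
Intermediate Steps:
-1332*(4 + 1) = -1332*5 = -333*20 = -6660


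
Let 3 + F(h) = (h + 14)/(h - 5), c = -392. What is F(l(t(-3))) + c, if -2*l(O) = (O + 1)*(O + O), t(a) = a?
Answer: -4353/11 ≈ -395.73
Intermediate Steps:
l(O) = -O*(1 + O) (l(O) = -(O + 1)*(O + O)/2 = -(1 + O)*2*O/2 = -O*(1 + O))
F(h) = -3 + (14 + h)/(-5 + h) (F(h) = -3 + (h + 14)/(h - 5) = -3 + (14 + h)/(-5 + h))
F(l(t(-3))) + c = (29 - (-2)*(-3)*(1 - 3))/(-5 - 1*(-3)*(1 - 3)) - 392 = (29 - (-2)*(-3)*(-2))/(-5 - 1*(-3)*(-2)) - 392 = (29 - 2*(-6))/(-5 - 6) - 392 = (29 + 12)/(-11) - 392 = -1/11*41 - 392 = -41/11 - 392 = -4353/11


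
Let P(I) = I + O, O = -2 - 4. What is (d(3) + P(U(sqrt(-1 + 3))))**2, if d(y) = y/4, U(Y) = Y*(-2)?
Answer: 569/16 + 21*sqrt(2) ≈ 65.261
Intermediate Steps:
U(Y) = -2*Y
d(y) = y/4 (d(y) = y*(1/4) = y/4)
O = -6
P(I) = -6 + I (P(I) = I - 6 = -6 + I)
(d(3) + P(U(sqrt(-1 + 3))))**2 = ((1/4)*3 + (-6 - 2*sqrt(-1 + 3)))**2 = (3/4 + (-6 - 2*sqrt(2)))**2 = (-21/4 - 2*sqrt(2))**2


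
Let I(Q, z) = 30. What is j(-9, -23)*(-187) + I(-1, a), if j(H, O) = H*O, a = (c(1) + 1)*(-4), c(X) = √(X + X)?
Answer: -38679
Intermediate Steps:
c(X) = √2*√X (c(X) = √(2*X) = √2*√X)
a = -4 - 4*√2 (a = (√2*√1 + 1)*(-4) = (√2*1 + 1)*(-4) = (√2 + 1)*(-4) = (1 + √2)*(-4) = -4 - 4*√2 ≈ -9.6569)
j(-9, -23)*(-187) + I(-1, a) = -9*(-23)*(-187) + 30 = 207*(-187) + 30 = -38709 + 30 = -38679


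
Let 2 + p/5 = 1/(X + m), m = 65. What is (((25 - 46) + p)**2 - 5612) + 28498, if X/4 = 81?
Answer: 3608431322/151321 ≈ 23846.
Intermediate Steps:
X = 324 (X = 4*81 = 324)
p = -3885/389 (p = -10 + 5/(324 + 65) = -10 + 5/389 = -3885/389 ≈ -9.9872)
(((25 - 46) + p)**2 - 5612) + 28498 = (((25 - 46) - 3885/389)**2 - 5612) + 28498 = ((-21 - 3885/389)**2 - 5612) + 28498 = ((-12054/389)**2 - 5612) + 28498 = (145298916/151321 - 5612) + 28498 = -703914536/151321 + 28498 = 3608431322/151321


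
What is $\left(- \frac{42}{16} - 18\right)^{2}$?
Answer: $\frac{27225}{64} \approx 425.39$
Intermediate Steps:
$\left(- \frac{42}{16} - 18\right)^{2} = \left(\left(-42\right) \frac{1}{16} - 18\right)^{2} = \left(- \frac{21}{8} - 18\right)^{2} = \left(- \frac{165}{8}\right)^{2} = \frac{27225}{64}$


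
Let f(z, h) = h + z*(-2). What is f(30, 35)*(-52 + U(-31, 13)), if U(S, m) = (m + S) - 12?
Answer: 2050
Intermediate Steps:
f(z, h) = h - 2*z
U(S, m) = -12 + S + m (U(S, m) = (S + m) - 12 = -12 + S + m)
f(30, 35)*(-52 + U(-31, 13)) = (35 - 2*30)*(-52 + (-12 - 31 + 13)) = (35 - 60)*(-52 - 30) = -25*(-82) = 2050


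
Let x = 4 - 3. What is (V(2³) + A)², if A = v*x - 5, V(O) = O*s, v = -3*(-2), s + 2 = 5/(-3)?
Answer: 7225/9 ≈ 802.78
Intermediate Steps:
s = -11/3 (s = -2 + 5/(-3) = -2 + 5*(-⅓) = -2 - 5/3 = -11/3 ≈ -3.6667)
x = 1
v = 6
V(O) = -11*O/3 (V(O) = O*(-11/3) = -11*O/3)
A = 1 (A = 6*1 - 5 = 6 - 5 = 1)
(V(2³) + A)² = (-11/3*2³ + 1)² = (-11/3*8 + 1)² = (-88/3 + 1)² = (-85/3)² = 7225/9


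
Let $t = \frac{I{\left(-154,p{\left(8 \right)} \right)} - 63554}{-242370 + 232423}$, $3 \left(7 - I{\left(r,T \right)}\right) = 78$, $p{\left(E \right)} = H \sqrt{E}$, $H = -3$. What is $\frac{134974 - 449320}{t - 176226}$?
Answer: $\frac{1042266554}{584285483} \approx 1.7838$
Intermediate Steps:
$p{\left(E \right)} = - 3 \sqrt{E}$
$I{\left(r,T \right)} = -19$ ($I{\left(r,T \right)} = 7 - 26 = -19$)
$t = \frac{63573}{9947}$ ($t = \frac{-19 - 63554}{-242370 + 232423} = - \frac{63573}{-9947} = \left(-63573\right) \left(- \frac{1}{9947}\right) = \frac{63573}{9947} \approx 6.3912$)
$\frac{134974 - 449320}{t - 176226} = \frac{134974 - 449320}{\frac{63573}{9947} - 176226} = - \frac{314346}{- \frac{1752856449}{9947}} = \left(-314346\right) \left(- \frac{9947}{1752856449}\right) = \frac{1042266554}{584285483}$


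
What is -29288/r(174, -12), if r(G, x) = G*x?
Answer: 3661/261 ≈ 14.027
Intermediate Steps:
-29288/r(174, -12) = -29288/(174*(-12)) = -29288/(-2088) = -29288*(-1/2088) = 3661/261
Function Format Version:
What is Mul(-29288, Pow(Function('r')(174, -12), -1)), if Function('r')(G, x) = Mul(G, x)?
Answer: Rational(3661, 261) ≈ 14.027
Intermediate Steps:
Mul(-29288, Pow(Function('r')(174, -12), -1)) = Mul(-29288, Pow(Mul(174, -12), -1)) = Mul(-29288, Pow(-2088, -1)) = Mul(-29288, Rational(-1, 2088)) = Rational(3661, 261)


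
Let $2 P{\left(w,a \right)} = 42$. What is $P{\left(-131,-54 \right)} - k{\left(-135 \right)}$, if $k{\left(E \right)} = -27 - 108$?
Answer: $156$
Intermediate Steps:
$P{\left(w,a \right)} = 21$ ($P{\left(w,a \right)} = \frac{1}{2} \cdot 42 = 21$)
$k{\left(E \right)} = -135$
$P{\left(-131,-54 \right)} - k{\left(-135 \right)} = 21 - -135 = 21 + 135 = 156$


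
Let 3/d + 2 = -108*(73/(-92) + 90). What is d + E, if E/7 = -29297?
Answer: -45452684234/221635 ≈ -2.0508e+5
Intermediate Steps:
E = -205079 (E = 7*(-29297) = -205079)
d = -69/221635 (d = 3/(-2 - 108*(73/(-92) + 90)) = 3/(-2 - 108*(73*(-1/92) + 90)) = 3/(-2 - 108*(-73/92 + 90)) = 3/(-2 - 108*8207/92) = 3/(-2 - 221589/23) = 3/(-221635/23) = 3*(-23/221635) = -69/221635 ≈ -0.00031132)
d + E = -69/221635 - 205079 = -45452684234/221635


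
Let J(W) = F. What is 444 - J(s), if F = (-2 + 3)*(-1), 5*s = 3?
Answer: 445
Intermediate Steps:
s = ⅗ (s = (⅕)*3 = ⅗ ≈ 0.60000)
F = -1 (F = 1*(-1) = -1)
J(W) = -1
444 - J(s) = 444 - 1*(-1) = 444 + 1 = 445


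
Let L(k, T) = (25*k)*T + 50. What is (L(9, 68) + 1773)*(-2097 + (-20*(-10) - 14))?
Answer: -32722053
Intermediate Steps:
L(k, T) = 50 + 25*T*k (L(k, T) = 25*T*k + 50 = 50 + 25*T*k)
(L(9, 68) + 1773)*(-2097 + (-20*(-10) - 14)) = ((50 + 25*68*9) + 1773)*(-2097 + (-20*(-10) - 14)) = ((50 + 15300) + 1773)*(-2097 + (200 - 14)) = (15350 + 1773)*(-2097 + 186) = 17123*(-1911) = -32722053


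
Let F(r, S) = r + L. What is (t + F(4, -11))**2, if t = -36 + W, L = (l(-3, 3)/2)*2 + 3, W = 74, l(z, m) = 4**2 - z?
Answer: 4096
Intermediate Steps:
l(z, m) = 16 - z
L = 22 (L = ((16 - 1*(-3))/2)*2 + 3 = ((16 + 3)*(1/2))*2 + 3 = (19*(1/2))*2 + 3 = (19/2)*2 + 3 = 19 + 3 = 22)
t = 38 (t = -36 + 74 = 38)
F(r, S) = 22 + r (F(r, S) = r + 22 = 22 + r)
(t + F(4, -11))**2 = (38 + (22 + 4))**2 = (38 + 26)**2 = 64**2 = 4096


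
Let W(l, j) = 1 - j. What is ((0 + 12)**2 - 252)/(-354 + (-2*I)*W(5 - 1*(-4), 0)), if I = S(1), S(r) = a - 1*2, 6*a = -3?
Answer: 108/349 ≈ 0.30946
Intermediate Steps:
a = -1/2 (a = (1/6)*(-3) = -1/2 ≈ -0.50000)
S(r) = -5/2 (S(r) = -1/2 - 1*2 = -1/2 - 2 = -5/2)
I = -5/2 ≈ -2.5000
((0 + 12)**2 - 252)/(-354 + (-2*I)*W(5 - 1*(-4), 0)) = ((0 + 12)**2 - 252)/(-354 + (-2*(-5/2))*(1 - 1*0)) = (12**2 - 252)/(-354 + 5*(1 + 0)) = (144 - 252)/(-354 + 5*1) = -108/(-354 + 5) = -108/(-349) = -108*(-1/349) = 108/349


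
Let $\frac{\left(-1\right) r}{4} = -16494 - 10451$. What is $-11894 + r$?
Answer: $95886$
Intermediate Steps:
$r = 107780$ ($r = - 4 \left(-16494 - 10451\right) = \left(-4\right) \left(-26945\right) = 107780$)
$-11894 + r = -11894 + 107780 = 95886$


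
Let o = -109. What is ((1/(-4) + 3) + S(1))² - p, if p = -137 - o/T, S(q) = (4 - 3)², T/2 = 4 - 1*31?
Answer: 66131/432 ≈ 153.08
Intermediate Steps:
T = -54 (T = 2*(4 - 1*31) = 2*(4 - 31) = 2*(-27) = -54)
S(q) = 1 (S(q) = 1² = 1)
p = -7507/54 (p = -137 - (-109)/(-54) = -137 - (-109)*(-1)/54 = -137 - 1*109/54 = -137 - 109/54 = -7507/54 ≈ -139.02)
((1/(-4) + 3) + S(1))² - p = ((1/(-4) + 3) + 1)² - 1*(-7507/54) = ((-¼ + 3) + 1)² + 7507/54 = (11/4 + 1)² + 7507/54 = (15/4)² + 7507/54 = 225/16 + 7507/54 = 66131/432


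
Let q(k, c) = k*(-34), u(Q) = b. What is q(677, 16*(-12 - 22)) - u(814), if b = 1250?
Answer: -24268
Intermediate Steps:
u(Q) = 1250
q(k, c) = -34*k
q(677, 16*(-12 - 22)) - u(814) = -34*677 - 1*1250 = -23018 - 1250 = -24268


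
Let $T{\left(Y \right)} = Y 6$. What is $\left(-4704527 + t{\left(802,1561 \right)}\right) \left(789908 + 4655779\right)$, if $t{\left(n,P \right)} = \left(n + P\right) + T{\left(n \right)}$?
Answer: $-25580308720824$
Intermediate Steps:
$T{\left(Y \right)} = 6 Y$
$t{\left(n,P \right)} = P + 7 n$ ($t{\left(n,P \right)} = \left(n + P\right) + 6 n = \left(P + n\right) + 6 n = P + 7 n$)
$\left(-4704527 + t{\left(802,1561 \right)}\right) \left(789908 + 4655779\right) = \left(-4704527 + \left(1561 + 7 \cdot 802\right)\right) \left(789908 + 4655779\right) = \left(-4704527 + \left(1561 + 5614\right)\right) 5445687 = \left(-4704527 + 7175\right) 5445687 = \left(-4697352\right) 5445687 = -25580308720824$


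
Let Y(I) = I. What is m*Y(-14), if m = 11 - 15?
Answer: 56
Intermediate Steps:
m = -4
m*Y(-14) = -4*(-14) = 56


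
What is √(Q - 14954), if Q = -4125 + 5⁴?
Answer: I*√18454 ≈ 135.85*I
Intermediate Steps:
Q = -3500 (Q = -4125 + 625 = -3500)
√(Q - 14954) = √(-3500 - 14954) = √(-18454) = I*√18454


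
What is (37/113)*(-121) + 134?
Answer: 10665/113 ≈ 94.380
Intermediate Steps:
(37/113)*(-121) + 134 = -4477/113 + 134 = 10665/113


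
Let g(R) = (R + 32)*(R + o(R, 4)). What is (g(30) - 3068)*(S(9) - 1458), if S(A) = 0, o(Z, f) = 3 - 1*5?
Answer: 1942056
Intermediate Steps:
o(Z, f) = -2 (o(Z, f) = 3 - 5 = -2)
g(R) = (-2 + R)*(32 + R) (g(R) = (R + 32)*(R - 2) = (32 + R)*(-2 + R) = (-2 + R)*(32 + R))
(g(30) - 3068)*(S(9) - 1458) = ((-64 + 30**2 + 30*30) - 3068)*(0 - 1458) = ((-64 + 900 + 900) - 3068)*(-1458) = (1736 - 3068)*(-1458) = -1332*(-1458) = 1942056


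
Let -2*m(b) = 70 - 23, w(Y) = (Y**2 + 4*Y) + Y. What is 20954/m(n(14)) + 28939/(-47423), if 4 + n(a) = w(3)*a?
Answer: -42314111/47423 ≈ -892.27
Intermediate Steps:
w(Y) = Y**2 + 5*Y
n(a) = -4 + 24*a (n(a) = -4 + (3*(5 + 3))*a = -4 + (3*8)*a = -4 + 24*a)
m(b) = -47/2 (m(b) = -(70 - 23)/2 = -1/2*47 = -47/2)
20954/m(n(14)) + 28939/(-47423) = 20954/(-47/2) + 28939/(-47423) = 20954*(-2/47) + 28939*(-1/47423) = -41908/47 - 28939/47423 = -42314111/47423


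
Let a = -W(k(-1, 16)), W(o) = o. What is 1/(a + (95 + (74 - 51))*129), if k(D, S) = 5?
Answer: 1/15217 ≈ 6.5716e-5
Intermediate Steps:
a = -5 (a = -1*5 = -5)
1/(a + (95 + (74 - 51))*129) = 1/(-5 + (95 + (74 - 51))*129) = 1/(-5 + (95 + 23)*129) = 1/(-5 + 118*129) = 1/(-5 + 15222) = 1/15217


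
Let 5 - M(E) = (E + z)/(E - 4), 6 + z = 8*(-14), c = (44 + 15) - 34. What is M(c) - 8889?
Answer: -62157/7 ≈ -8879.6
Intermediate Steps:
c = 25 (c = 59 - 34 = 25)
z = -118 (z = -6 + 8*(-14) = -6 - 112 = -118)
M(E) = 5 - (-118 + E)/(-4 + E) (M(E) = 5 - (E - 118)/(E - 4) = 5 - (-118 + E)/(-4 + E))
M(c) - 8889 = 2*(49 + 2*25)/(-4 + 25) - 8889 = 2*(49 + 50)/21 - 8889 = 2*(1/21)*99 - 8889 = 66/7 - 8889 = -62157/7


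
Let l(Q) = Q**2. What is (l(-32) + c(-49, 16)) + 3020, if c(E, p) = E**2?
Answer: 6445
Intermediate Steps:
(l(-32) + c(-49, 16)) + 3020 = ((-32)**2 + (-49)**2) + 3020 = (1024 + 2401) + 3020 = 3425 + 3020 = 6445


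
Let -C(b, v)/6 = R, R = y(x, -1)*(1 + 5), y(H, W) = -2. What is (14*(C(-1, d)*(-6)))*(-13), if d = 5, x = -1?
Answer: 78624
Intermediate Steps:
R = -12 (R = -2*(1 + 5) = -2*6 = -12)
C(b, v) = 72 (C(b, v) = -6*(-12) = 72)
(14*(C(-1, d)*(-6)))*(-13) = (14*(72*(-6)))*(-13) = (14*(-432))*(-13) = -6048*(-13) = 78624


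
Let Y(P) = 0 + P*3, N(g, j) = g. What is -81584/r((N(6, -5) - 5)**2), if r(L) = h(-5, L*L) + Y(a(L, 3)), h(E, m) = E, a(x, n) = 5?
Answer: -40792/5 ≈ -8158.4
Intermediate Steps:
Y(P) = 3*P (Y(P) = 0 + 3*P = 3*P)
r(L) = 10 (r(L) = -5 + 3*5 = -5 + 15 = 10)
-81584/r((N(6, -5) - 5)**2) = -81584/10 = -81584*1/10 = -40792/5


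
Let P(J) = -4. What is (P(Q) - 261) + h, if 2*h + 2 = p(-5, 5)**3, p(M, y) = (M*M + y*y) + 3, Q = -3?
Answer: 148345/2 ≈ 74173.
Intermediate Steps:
p(M, y) = 3 + M**2 + y**2 (p(M, y) = (M**2 + y**2) + 3 = 3 + M**2 + y**2)
h = 148875/2 (h = -1 + (3 + (-5)**2 + 5**2)**3/2 = -1 + (3 + 25 + 25)**3/2 = -1 + (1/2)*53**3 = -1 + (1/2)*148877 = -1 + 148877/2 = 148875/2 ≈ 74438.)
(P(Q) - 261) + h = (-4 - 261) + 148875/2 = -265 + 148875/2 = 148345/2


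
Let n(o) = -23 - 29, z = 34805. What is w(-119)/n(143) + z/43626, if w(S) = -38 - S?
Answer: -861923/1134276 ≈ -0.75989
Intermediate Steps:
n(o) = -52
w(-119)/n(143) + z/43626 = (-38 - 1*(-119))/(-52) + 34805/43626 = (-38 + 119)*(-1/52) + 34805*(1/43626) = 81*(-1/52) + 34805/43626 = -81/52 + 34805/43626 = -861923/1134276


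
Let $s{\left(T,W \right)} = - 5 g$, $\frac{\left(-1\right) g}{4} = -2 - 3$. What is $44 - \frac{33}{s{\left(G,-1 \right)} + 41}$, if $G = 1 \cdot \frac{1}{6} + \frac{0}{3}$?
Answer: $\frac{2629}{59} \approx 44.559$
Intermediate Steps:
$G = \frac{1}{6}$ ($G = 1 \cdot \frac{1}{6} + 0 \cdot \frac{1}{3} = \frac{1}{6} + 0 = \frac{1}{6} \approx 0.16667$)
$g = 20$ ($g = - 4 \left(-2 - 3\right) = \left(-4\right) \left(-5\right) = 20$)
$s{\left(T,W \right)} = -100$ ($s{\left(T,W \right)} = \left(-5\right) 20 = -100$)
$44 - \frac{33}{s{\left(G,-1 \right)} + 41} = 44 - \frac{33}{-100 + 41} = 44 - \frac{33}{-59} = 44 - - \frac{33}{59} = 44 + \frac{33}{59} = \frac{2629}{59}$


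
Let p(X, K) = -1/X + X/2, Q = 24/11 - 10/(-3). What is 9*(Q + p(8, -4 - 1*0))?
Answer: 7437/88 ≈ 84.511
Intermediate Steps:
Q = 182/33 (Q = 24*(1/11) - 10*(-1/3) = 24/11 + 10/3 = 182/33 ≈ 5.5152)
p(X, K) = X/2 - 1/X (p(X, K) = -1/X + X*(1/2) = -1/X + X/2 = X/2 - 1/X)
9*(Q + p(8, -4 - 1*0)) = 9*(182/33 + ((1/2)*8 - 1/8)) = 9*(182/33 + (4 - 1*1/8)) = 9*(182/33 + (4 - 1/8)) = 9*(182/33 + 31/8) = 9*(2479/264) = 7437/88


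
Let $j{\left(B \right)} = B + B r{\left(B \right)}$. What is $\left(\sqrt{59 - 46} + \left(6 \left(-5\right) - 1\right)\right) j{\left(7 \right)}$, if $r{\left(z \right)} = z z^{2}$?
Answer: $-74648 + 2408 \sqrt{13} \approx -65966.0$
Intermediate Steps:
$r{\left(z \right)} = z^{3}$
$j{\left(B \right)} = B + B^{4}$ ($j{\left(B \right)} = B + B B^{3} = B + B^{4}$)
$\left(\sqrt{59 - 46} + \left(6 \left(-5\right) - 1\right)\right) j{\left(7 \right)} = \left(\sqrt{59 - 46} + \left(6 \left(-5\right) - 1\right)\right) \left(7 + 7^{4}\right) = \left(\sqrt{13} - 31\right) \left(7 + 2401\right) = \left(\sqrt{13} - 31\right) 2408 = \left(-31 + \sqrt{13}\right) 2408 = -74648 + 2408 \sqrt{13}$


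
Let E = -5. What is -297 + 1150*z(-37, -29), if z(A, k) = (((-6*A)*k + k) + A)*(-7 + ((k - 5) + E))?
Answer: 344061303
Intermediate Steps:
z(A, k) = (-17 + k)*(A + k - 6*A*k) (z(A, k) = (((-6*A)*k + k) + A)*(-7 + ((k - 5) - 5)) = ((-6*A*k + k) + A)*(-7 + ((-5 + k) - 5)) = ((k - 6*A*k) + A)*(-7 + (-10 + k)) = (A + k - 6*A*k)*(-17 + k) = (-17 + k)*(A + k - 6*A*k))
-297 + 1150*z(-37, -29) = -297 + 1150*((-29)² - 17*(-37) - 17*(-29) - 6*(-37)*(-29)² + 103*(-37)*(-29)) = -297 + 1150*(841 + 629 + 493 - 6*(-37)*841 + 110519) = -297 + 1150*(841 + 629 + 493 + 186702 + 110519) = -297 + 1150*299184 = -297 + 344061600 = 344061303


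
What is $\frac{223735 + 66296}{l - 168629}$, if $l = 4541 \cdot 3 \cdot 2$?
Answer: $- \frac{290031}{141383} \approx -2.0514$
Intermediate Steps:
$l = 27246$ ($l = 4541 \cdot 6 = 27246$)
$\frac{223735 + 66296}{l - 168629} = \frac{223735 + 66296}{27246 - 168629} = \frac{290031}{-141383} = 290031 \left(- \frac{1}{141383}\right) = - \frac{290031}{141383}$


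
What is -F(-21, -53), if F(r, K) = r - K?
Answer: -32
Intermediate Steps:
-F(-21, -53) = -(-21 - 1*(-53)) = -(-21 + 53) = -1*32 = -32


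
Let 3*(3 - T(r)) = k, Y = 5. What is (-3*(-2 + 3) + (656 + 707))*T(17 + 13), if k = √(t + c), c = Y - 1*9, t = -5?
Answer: 4080 - 1360*I ≈ 4080.0 - 1360.0*I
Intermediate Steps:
c = -4 (c = 5 - 1*9 = 5 - 9 = -4)
k = 3*I (k = √(-5 - 4) = √(-9) = 3*I ≈ 3.0*I)
T(r) = 3 - I
(-3*(-2 + 3) + (656 + 707))*T(17 + 13) = (-3*(-2 + 3) + (656 + 707))*(3 - I) = (-3*1 + 1363)*(3 - I) = (-3 + 1363)*(3 - I) = 1360*(3 - I) = 4080 - 1360*I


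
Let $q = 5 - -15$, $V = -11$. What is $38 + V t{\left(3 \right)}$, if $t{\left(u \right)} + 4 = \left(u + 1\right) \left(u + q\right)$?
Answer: $-930$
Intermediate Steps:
$q = 20$ ($q = 5 + 15 = 20$)
$t{\left(u \right)} = -4 + \left(1 + u\right) \left(20 + u\right)$ ($t{\left(u \right)} = -4 + \left(u + 1\right) \left(u + 20\right) = -4 + \left(1 + u\right) \left(20 + u\right)$)
$38 + V t{\left(3 \right)} = 38 - 11 \left(16 + 3^{2} + 21 \cdot 3\right) = 38 - 11 \left(16 + 9 + 63\right) = 38 - 968 = -930$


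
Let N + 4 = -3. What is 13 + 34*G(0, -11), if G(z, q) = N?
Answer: -225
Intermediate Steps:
N = -7 (N = -4 - 3 = -7)
G(z, q) = -7
13 + 34*G(0, -11) = 13 + 34*(-7) = 13 - 238 = -225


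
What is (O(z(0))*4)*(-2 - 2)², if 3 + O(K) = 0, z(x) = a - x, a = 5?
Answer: -192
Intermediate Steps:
z(x) = 5 - x
O(K) = -3 (O(K) = -3 + 0 = -3)
(O(z(0))*4)*(-2 - 2)² = (-3*4)*(-2 - 2)² = -12*(-4)² = -12*16 = -192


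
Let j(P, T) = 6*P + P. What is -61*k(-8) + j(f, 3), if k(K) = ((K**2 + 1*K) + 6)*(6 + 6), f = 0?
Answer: -45384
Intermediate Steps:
j(P, T) = 7*P
k(K) = 72 + 12*K + 12*K**2 (k(K) = ((K**2 + K) + 6)*12 = ((K + K**2) + 6)*12 = (6 + K + K**2)*12 = 72 + 12*K + 12*K**2)
-61*k(-8) + j(f, 3) = -61*(72 + 12*(-8) + 12*(-8)**2) + 7*0 = -61*(72 - 96 + 12*64) + 0 = -61*(72 - 96 + 768) + 0 = -61*744 + 0 = -45384 + 0 = -45384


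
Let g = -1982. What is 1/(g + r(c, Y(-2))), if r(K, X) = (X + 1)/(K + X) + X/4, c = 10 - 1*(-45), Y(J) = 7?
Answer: -124/245535 ≈ -0.00050502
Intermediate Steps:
c = 55 (c = 10 + 45 = 55)
r(K, X) = X/4 + (1 + X)/(K + X) (r(K, X) = (1 + X)/(K + X) + X*(1/4) = (1 + X)/(K + X) + X/4 = X/4 + (1 + X)/(K + X))
1/(g + r(c, Y(-2))) = 1/(-1982 + (1 + 7 + (1/4)*7**2 + (1/4)*55*7)/(55 + 7)) = 1/(-1982 + (1 + 7 + (1/4)*49 + 385/4)/62) = 1/(-1982 + (1 + 7 + 49/4 + 385/4)/62) = 1/(-1982 + (1/62)*(233/2)) = 1/(-1982 + 233/124) = 1/(-245535/124) = -124/245535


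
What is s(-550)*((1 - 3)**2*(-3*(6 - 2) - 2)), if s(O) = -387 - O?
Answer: -9128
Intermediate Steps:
s(-550)*((1 - 3)**2*(-3*(6 - 2) - 2)) = (-387 - 1*(-550))*((1 - 3)**2*(-3*(6 - 2) - 2)) = (-387 + 550)*((-2)**2*(-3*4 - 2)) = 163*(4*(-12 - 2)) = 163*(4*(-14)) = 163*(-56) = -9128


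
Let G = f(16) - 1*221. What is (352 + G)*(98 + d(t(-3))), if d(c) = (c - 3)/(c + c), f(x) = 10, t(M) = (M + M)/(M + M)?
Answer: 13677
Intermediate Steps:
t(M) = 1 (t(M) = (2*M)/((2*M)) = (2*M)*(1/(2*M)) = 1)
d(c) = (-3 + c)/(2*c) (d(c) = (-3 + c)/((2*c)) = (-3 + c)*(1/(2*c)) = (-3 + c)/(2*c))
G = -211 (G = 10 - 1*221 = 10 - 221 = -211)
(352 + G)*(98 + d(t(-3))) = (352 - 211)*(98 + (½)*(-3 + 1)/1) = 141*(98 + (½)*1*(-2)) = 141*(98 - 1) = 141*97 = 13677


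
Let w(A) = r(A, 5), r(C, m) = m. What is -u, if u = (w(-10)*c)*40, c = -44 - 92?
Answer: 27200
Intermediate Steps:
w(A) = 5
c = -136
u = -27200 (u = (5*(-136))*40 = -680*40 = -27200)
-u = -1*(-27200) = 27200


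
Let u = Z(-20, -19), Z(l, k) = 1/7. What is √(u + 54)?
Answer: √2653/7 ≈ 7.3582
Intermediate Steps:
Z(l, k) = ⅐
u = ⅐ ≈ 0.14286
√(u + 54) = √(⅐ + 54) = √(379/7) = √2653/7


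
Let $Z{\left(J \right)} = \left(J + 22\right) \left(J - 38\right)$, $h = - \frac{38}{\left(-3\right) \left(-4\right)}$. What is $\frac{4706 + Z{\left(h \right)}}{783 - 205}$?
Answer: $\frac{141505}{20808} \approx 6.8005$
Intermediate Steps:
$h = - \frac{19}{6}$ ($h = - \frac{38}{12} = \left(-38\right) \frac{1}{12} = - \frac{19}{6} \approx -3.1667$)
$Z{\left(J \right)} = \left(-38 + J\right) \left(22 + J\right)$ ($Z{\left(J \right)} = \left(22 + J\right) \left(-38 + J\right) = \left(-38 + J\right) \left(22 + J\right)$)
$\frac{4706 + Z{\left(h \right)}}{783 - 205} = \frac{4706 - \left(\frac{2356}{3} - \frac{361}{36}\right)}{783 - 205} = \frac{4706 + \left(-836 + \frac{361}{36} + \frac{152}{3}\right)}{578} = \left(4706 - \frac{27911}{36}\right) \frac{1}{578} = \frac{141505}{36} \cdot \frac{1}{578} = \frac{141505}{20808}$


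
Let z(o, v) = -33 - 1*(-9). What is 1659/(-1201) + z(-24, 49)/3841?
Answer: -6401043/4613041 ≈ -1.3876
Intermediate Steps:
z(o, v) = -24 (z(o, v) = -33 + 9 = -24)
1659/(-1201) + z(-24, 49)/3841 = 1659/(-1201) - 24/3841 = 1659*(-1/1201) - 24*1/3841 = -1659/1201 - 24/3841 = -6401043/4613041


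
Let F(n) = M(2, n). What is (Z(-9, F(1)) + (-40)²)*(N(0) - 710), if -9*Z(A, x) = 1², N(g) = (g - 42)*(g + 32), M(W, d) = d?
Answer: -29575546/9 ≈ -3.2862e+6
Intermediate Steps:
F(n) = n
N(g) = (-42 + g)*(32 + g)
Z(A, x) = -⅑ (Z(A, x) = -⅑*1² = -⅑*1 = -⅑)
(Z(-9, F(1)) + (-40)²)*(N(0) - 710) = (-⅑ + (-40)²)*((-1344 + 0² - 10*0) - 710) = (-⅑ + 1600)*((-1344 + 0 + 0) - 710) = 14399*(-1344 - 710)/9 = (14399/9)*(-2054) = -29575546/9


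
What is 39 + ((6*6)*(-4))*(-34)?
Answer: 4935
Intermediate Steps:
39 + ((6*6)*(-4))*(-34) = 39 + (36*(-4))*(-34) = 39 - 144*(-34) = 39 + 4896 = 4935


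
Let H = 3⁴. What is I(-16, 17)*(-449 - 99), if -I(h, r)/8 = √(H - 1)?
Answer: 17536*√5 ≈ 39212.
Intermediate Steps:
H = 81
I(h, r) = -32*√5 (I(h, r) = -8*√(81 - 1) = -32*√5)
I(-16, 17)*(-449 - 99) = (-32*√5)*(-449 - 99) = -32*√5*(-548) = 17536*√5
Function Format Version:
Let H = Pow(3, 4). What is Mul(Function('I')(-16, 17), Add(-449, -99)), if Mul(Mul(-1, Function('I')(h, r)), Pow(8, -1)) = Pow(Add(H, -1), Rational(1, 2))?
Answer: Mul(17536, Pow(5, Rational(1, 2))) ≈ 39212.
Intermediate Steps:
H = 81
Function('I')(h, r) = Mul(-32, Pow(5, Rational(1, 2))) (Function('I')(h, r) = Mul(-8, Pow(Add(81, -1), Rational(1, 2))) = Mul(-8, Pow(80, Rational(1, 2))) = Mul(-8, Mul(4, Pow(5, Rational(1, 2)))) = Mul(-32, Pow(5, Rational(1, 2))))
Mul(Function('I')(-16, 17), Add(-449, -99)) = Mul(Mul(-32, Pow(5, Rational(1, 2))), Add(-449, -99)) = Mul(Mul(-32, Pow(5, Rational(1, 2))), -548) = Mul(17536, Pow(5, Rational(1, 2)))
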